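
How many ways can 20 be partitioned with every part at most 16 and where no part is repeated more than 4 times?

402

Direct enumeration gives 402 partitions.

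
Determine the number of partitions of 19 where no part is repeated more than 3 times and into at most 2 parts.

10

Listing the qualifying partitions of 19:
19
1+18
2+17
3+16
4+15
5+14
6+13
7+12
8+11
9+10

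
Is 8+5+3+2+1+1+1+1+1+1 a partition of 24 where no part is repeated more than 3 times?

No

The parts sum to 24, and the condition 'no summand is used more than 3 times' is violated.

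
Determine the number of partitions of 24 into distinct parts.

Systematic enumeration (by largest part, then next-largest, …) yields 122.

122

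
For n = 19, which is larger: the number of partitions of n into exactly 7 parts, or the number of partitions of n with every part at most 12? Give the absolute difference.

395

Partitions of 19 into exactly 7 parts: 65.
Partitions of 19 with every part at most 12: 460.
|65 − 460| = 395.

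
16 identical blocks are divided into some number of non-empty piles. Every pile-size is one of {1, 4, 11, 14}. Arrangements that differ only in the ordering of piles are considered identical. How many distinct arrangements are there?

8

Listing the qualifying partitions of 16:
1, 1, 14
1, 4, 11
1, 1, 1, 1, 1, 11
4, 4, 4, 4
1, 1, 1, 1, 4, 4, 4
1, 1, 1, 1, 1, 1, 1, 1, 4, 4
1, 1, 1, 1, 1, 1, 1, 1, 1, 1, 1, 1, 4
1, 1, 1, 1, 1, 1, 1, 1, 1, 1, 1, 1, 1, 1, 1, 1
Counting gives 8.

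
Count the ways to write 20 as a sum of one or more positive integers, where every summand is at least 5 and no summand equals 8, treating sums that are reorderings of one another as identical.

Listing the qualifying partitions of 20:
20
15 + 5
14 + 6
13 + 7
11 + 9
10 + 10
10 + 5 + 5
9 + 6 + 5
7 + 7 + 6
5 + 5 + 5 + 5

10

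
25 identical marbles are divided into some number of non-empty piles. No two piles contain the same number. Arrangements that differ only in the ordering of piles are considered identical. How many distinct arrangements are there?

142

Systematic enumeration (by largest part, then next-largest, …) yields 142.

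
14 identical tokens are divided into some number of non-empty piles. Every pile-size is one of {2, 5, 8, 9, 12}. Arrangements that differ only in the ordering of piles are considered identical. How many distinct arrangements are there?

5

Listing the qualifying partitions of 14:
2 + 12
5 + 9
2 + 2 + 2 + 8
2 + 2 + 5 + 5
2 + 2 + 2 + 2 + 2 + 2 + 2
That's 5 in total.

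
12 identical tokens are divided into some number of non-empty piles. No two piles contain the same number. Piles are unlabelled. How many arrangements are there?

15

Enumerating:
12
1, 11
2, 10
3, 9
1, 2, 9
4, 8
1, 3, 8
5, 7
1, 4, 7
2, 3, 7
1, 5, 6
2, 4, 6
1, 2, 3, 6
3, 4, 5
1, 2, 4, 5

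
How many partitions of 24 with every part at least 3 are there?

Direct enumeration gives 110 partitions.

110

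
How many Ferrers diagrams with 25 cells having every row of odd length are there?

142

Enumerating by decreasing first part gives 142 partitions in all.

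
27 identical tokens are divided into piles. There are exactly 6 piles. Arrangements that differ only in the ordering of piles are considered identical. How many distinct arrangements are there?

331

Direct enumeration gives 331 partitions.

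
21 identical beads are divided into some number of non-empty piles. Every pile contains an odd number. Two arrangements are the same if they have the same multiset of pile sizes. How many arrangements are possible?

76

There are 76 such partitions.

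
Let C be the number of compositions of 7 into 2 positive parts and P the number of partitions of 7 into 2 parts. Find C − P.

Ordered (compositions into 2 parts): C(6,1) = 6.
Unordered (partitions into 2 parts): 3.
Difference: 6 − 3 = 3.

3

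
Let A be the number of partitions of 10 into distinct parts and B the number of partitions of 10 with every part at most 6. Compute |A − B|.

25

Partitions of 10 into distinct parts: 10.
Partitions of 10 with every part at most 6: 35.
|10 − 35| = 25.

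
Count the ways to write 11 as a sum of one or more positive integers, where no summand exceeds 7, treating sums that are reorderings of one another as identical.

A partial list (first 12 by largest part):
7+4
7+3+1
7+2+2
7+2+1+1
7+1+1+1+1
6+5
6+4+1
6+3+2
6+3+1+1
6+2+2+1
6+2+1+1+1
6+1+1+1+1+1
…and 37 more, for 49 total.

49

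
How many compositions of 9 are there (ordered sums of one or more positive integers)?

256

The number of compositions of n is 2^(n−1); here 2^8 = 256.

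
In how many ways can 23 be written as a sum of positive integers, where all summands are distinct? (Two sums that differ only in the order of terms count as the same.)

104

Enumerating by decreasing first part gives 104 partitions in all.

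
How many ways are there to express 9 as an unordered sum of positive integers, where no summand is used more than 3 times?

Listing the qualifying partitions of 9:
9
1, 8
2, 7
1, 1, 7
3, 6
1, 2, 6
1, 1, 1, 6
4, 5
1, 3, 5
2, 2, 5
1, 1, 2, 5
1, 4, 4
2, 3, 4
1, 1, 3, 4
1, 2, 2, 4
1, 1, 1, 2, 4
3, 3, 3
1, 2, 3, 3
1, 1, 1, 3, 3
2, 2, 2, 3
1, 1, 2, 2, 3
1, 1, 1, 2, 2, 2
That's 22 in total.

22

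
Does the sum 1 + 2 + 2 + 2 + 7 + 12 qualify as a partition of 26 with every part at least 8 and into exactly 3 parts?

No

The parts sum to 26, and the condition 'every summand is at least 8' is violated.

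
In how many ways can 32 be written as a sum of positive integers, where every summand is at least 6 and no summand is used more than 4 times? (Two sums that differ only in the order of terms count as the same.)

53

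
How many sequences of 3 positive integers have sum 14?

Equivalently, choose which 2 of the 13 gaps become plus signs: C(13,2) = 78.

78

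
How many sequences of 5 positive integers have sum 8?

Equivalently, choose which 4 of the 7 gaps become plus signs: C(7,4) = 35.

35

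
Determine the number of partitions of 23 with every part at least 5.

21

They are:
23
18+5
17+6
16+7
15+8
14+9
13+10
13+5+5
12+11
12+6+5
11+7+5
11+6+6
10+8+5
10+7+6
9+9+5
9+8+6
9+7+7
8+8+7
8+5+5+5
7+6+5+5
6+6+6+5
That's 21 in total.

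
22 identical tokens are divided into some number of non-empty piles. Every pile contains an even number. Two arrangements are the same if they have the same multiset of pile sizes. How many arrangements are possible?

56

There are too many to list fully; the first 12 (by largest part) are:
22
2 + 20
4 + 18
2 + 2 + 18
6 + 16
2 + 4 + 16
2 + 2 + 2 + 16
8 + 14
2 + 6 + 14
4 + 4 + 14
2 + 2 + 4 + 14
2 + 2 + 2 + 2 + 14
…and 44 more, for 56 total.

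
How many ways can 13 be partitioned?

101

Direct enumeration gives 101 partitions.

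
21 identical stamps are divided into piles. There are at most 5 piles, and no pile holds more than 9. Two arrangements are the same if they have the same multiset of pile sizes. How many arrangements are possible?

101

Direct enumeration gives 101 partitions.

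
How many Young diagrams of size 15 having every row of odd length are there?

There are too many to list fully; the first 12 (by largest part) are:
15
13+1+1
11+3+1
11+1+1+1+1
9+5+1
9+3+3
9+3+1+1+1
9+1+1+1+1+1+1
7+7+1
7+5+3
7+5+1+1+1
7+3+3+1+1
…and 15 more, for 27 total.

27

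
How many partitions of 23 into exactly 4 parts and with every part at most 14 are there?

78

A full systematic count gives 78.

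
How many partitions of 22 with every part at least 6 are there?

The partitions of 22 that satisfy the conditions:
22
16+6
15+7
14+8
13+9
12+10
11+11
10+6+6
9+7+6
8+8+6
8+7+7

11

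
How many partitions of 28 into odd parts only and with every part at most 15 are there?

Enumerating by decreasing first part gives 191 partitions in all.

191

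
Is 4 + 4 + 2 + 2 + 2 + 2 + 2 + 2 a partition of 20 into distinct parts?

No

The parts sum to 20, and the condition 'all summands are distinct' is violated.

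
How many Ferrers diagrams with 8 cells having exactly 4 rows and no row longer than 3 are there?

3

They are:
1, 1, 3, 3
1, 2, 2, 3
2, 2, 2, 2
That's 3 in total.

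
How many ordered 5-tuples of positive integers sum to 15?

Equivalently, choose which 4 of the 14 gaps become plus signs: C(14,4) = 1001.

1001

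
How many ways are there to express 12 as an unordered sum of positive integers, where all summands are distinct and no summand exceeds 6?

The partitions of 12 that satisfy the conditions:
6 + 5 + 1
6 + 4 + 2
6 + 3 + 2 + 1
5 + 4 + 3
5 + 4 + 2 + 1
That's 5 in total.

5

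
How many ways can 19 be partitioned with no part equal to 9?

448

Systematic enumeration (by largest part, then next-largest, …) yields 448.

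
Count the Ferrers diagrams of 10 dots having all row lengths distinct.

Enumerating:
10
9, 1
8, 2
7, 3
7, 2, 1
6, 4
6, 3, 1
5, 4, 1
5, 3, 2
4, 3, 2, 1

10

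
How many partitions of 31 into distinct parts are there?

340

There are 340 such partitions.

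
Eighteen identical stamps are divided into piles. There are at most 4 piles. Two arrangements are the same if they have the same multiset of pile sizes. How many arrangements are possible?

84

Direct enumeration gives 84 partitions.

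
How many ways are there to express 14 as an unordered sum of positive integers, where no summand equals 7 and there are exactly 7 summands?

14

They are:
1+1+1+1+1+1+8
1+1+1+1+1+3+6
1+1+1+1+2+2+6
1+1+1+1+1+4+5
1+1+1+1+2+3+5
1+1+1+2+2+2+5
1+1+1+1+2+4+4
1+1+1+1+3+3+4
1+1+1+2+2+3+4
1+1+2+2+2+2+4
1+1+1+2+3+3+3
1+1+2+2+2+3+3
1+2+2+2+2+2+3
2+2+2+2+2+2+2
Counting gives 14.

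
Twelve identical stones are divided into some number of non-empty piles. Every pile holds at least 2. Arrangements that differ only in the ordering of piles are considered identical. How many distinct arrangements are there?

21

They are:
12
10 + 2
9 + 3
8 + 4
8 + 2 + 2
7 + 5
7 + 3 + 2
6 + 6
6 + 4 + 2
6 + 3 + 3
6 + 2 + 2 + 2
5 + 5 + 2
5 + 4 + 3
5 + 3 + 2 + 2
4 + 4 + 4
4 + 4 + 2 + 2
4 + 3 + 3 + 2
4 + 2 + 2 + 2 + 2
3 + 3 + 3 + 3
3 + 3 + 2 + 2 + 2
2 + 2 + 2 + 2 + 2 + 2
That's 21 in total.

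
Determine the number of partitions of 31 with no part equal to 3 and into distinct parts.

205

There are 205 such partitions.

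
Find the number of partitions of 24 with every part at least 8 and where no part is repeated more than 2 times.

6

Listing the qualifying partitions of 24:
24
16,8
15,9
14,10
13,11
12,12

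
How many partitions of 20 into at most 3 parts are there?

There are too many to list fully; the first 12 (by largest part) are:
20
19, 1
18, 2
18, 1, 1
17, 3
17, 2, 1
16, 4
16, 3, 1
16, 2, 2
15, 5
15, 4, 1
15, 3, 2
…and 32 more, for 44 total.

44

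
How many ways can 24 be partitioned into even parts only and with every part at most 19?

73

Counting exhaustively, 73 partitions satisfy the conditions.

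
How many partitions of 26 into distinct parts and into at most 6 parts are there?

165

Counting exhaustively, 165 partitions satisfy the conditions.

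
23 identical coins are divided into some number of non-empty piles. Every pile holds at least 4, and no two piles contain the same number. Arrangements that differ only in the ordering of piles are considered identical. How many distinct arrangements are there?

The partitions of 23 that satisfy the conditions:
23
19+4
18+5
17+6
16+7
15+8
14+9
14+5+4
13+10
13+6+4
12+11
12+7+4
12+6+5
11+8+4
11+7+5
10+9+4
10+8+5
10+7+6
9+8+6
8+6+5+4

20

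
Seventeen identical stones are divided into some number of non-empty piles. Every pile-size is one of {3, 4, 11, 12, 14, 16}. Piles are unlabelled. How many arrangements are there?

Listing the qualifying partitions of 17:
14 + 3
11 + 3 + 3
4 + 4 + 3 + 3 + 3

3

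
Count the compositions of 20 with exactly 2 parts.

By stars and bars with positive parts, the count is C(19,1) = 19.

19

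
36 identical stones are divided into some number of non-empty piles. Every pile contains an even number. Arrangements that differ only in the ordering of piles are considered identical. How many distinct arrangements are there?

Counting exhaustively, 385 partitions satisfy the conditions.

385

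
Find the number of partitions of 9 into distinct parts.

8

Listing the qualifying partitions of 9:
9
8,1
7,2
6,3
6,2,1
5,4
5,3,1
4,3,2
Counting gives 8.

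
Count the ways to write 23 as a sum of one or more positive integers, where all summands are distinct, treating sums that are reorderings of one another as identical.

104

Systematic enumeration (by largest part, then next-largest, …) yields 104.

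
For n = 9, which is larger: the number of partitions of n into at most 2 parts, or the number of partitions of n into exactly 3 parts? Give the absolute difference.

Partitions of 9 into at most 2 parts: 5.
Partitions of 9 into exactly 3 parts: 7.
|5 − 7| = 2.

2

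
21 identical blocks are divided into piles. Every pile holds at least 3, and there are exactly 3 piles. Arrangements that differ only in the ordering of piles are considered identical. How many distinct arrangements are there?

19

Listing the qualifying partitions of 21:
15,3,3
14,4,3
13,5,3
13,4,4
12,6,3
12,5,4
11,7,3
11,6,4
11,5,5
10,8,3
10,7,4
10,6,5
9,9,3
9,8,4
9,7,5
9,6,6
8,8,5
8,7,6
7,7,7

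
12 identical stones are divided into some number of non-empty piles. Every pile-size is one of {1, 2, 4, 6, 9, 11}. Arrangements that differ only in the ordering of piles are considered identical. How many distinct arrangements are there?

There are too many to list fully; the first 12 (by largest part) are:
11 + 1
9 + 2 + 1
9 + 1 + 1 + 1
6 + 6
6 + 4 + 2
6 + 4 + 1 + 1
6 + 2 + 2 + 2
6 + 2 + 2 + 1 + 1
6 + 2 + 1 + 1 + 1 + 1
6 + 1 + 1 + 1 + 1 + 1 + 1
4 + 4 + 4
4 + 4 + 2 + 2
…and 14 more, for 26 total.

26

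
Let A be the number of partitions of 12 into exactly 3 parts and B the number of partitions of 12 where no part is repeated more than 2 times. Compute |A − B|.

24

Partitions of 12 into exactly 3 parts: 12.
Partitions of 12 where no part is repeated more than 2 times: 36.
|12 − 36| = 24.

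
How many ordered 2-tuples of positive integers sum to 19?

18

Place 1 bars in the 18 internal gaps of a row of 19 dots: C(18,1) = 18.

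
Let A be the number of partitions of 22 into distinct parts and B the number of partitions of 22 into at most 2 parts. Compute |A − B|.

77

Partitions of 22 into distinct parts: 89.
Partitions of 22 into at most 2 parts: 12.
|89 − 12| = 77.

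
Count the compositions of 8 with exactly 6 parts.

By stars and bars with positive parts, the count is C(7,5) = 21.

21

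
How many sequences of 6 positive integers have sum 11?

252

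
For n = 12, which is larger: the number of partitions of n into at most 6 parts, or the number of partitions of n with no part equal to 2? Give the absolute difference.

23

Partitions of 12 into at most 6 parts: 58.
Partitions of 12 with no part equal to 2: 35.
|58 − 35| = 23.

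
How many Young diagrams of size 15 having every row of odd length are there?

There are too many to list fully; the first 12 (by largest part) are:
15
13,1,1
11,3,1
11,1,1,1,1
9,5,1
9,3,3
9,3,1,1,1
9,1,1,1,1,1,1
7,7,1
7,5,3
7,5,1,1,1
7,3,3,1,1
…and 15 more, for 27 total.

27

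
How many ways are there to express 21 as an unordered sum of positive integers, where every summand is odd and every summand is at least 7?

2

The partitions of 21 that satisfy the conditions:
21
7 + 7 + 7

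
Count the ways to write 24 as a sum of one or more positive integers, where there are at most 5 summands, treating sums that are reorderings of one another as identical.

A full systematic count gives 333.

333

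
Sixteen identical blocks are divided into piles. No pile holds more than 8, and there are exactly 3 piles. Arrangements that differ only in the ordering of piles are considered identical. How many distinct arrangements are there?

They are:
8+7+1
8+6+2
8+5+3
8+4+4
7+7+2
7+6+3
7+5+4
6+6+4
6+5+5

9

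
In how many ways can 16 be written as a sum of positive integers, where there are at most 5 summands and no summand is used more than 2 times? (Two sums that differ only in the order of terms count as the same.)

Direct enumeration gives 80 partitions.

80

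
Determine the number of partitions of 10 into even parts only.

7

Listing the qualifying partitions of 10:
10
8+2
6+4
6+2+2
4+4+2
4+2+2+2
2+2+2+2+2
Counting gives 7.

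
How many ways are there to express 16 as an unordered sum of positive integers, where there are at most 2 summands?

9

They are:
16
15, 1
14, 2
13, 3
12, 4
11, 5
10, 6
9, 7
8, 8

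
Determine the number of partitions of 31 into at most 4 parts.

There are 321 such partitions.

321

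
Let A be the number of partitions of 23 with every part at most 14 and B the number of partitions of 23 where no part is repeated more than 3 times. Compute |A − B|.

596

Partitions of 23 with every part at most 14: 1188.
Partitions of 23 where no part is repeated more than 3 times: 592.
|1188 − 592| = 596.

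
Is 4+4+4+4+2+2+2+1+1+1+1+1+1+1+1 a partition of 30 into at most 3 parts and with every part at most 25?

The parts sum to 30, and the condition 'there are at most 3 summands' is violated.

No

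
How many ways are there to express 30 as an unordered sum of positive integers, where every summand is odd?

A full systematic count gives 296.

296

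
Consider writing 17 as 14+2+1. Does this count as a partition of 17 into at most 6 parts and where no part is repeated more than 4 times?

The parts sum to 17, and the condition 'there are at most 6 summands' holds; the condition 'no summand is used more than 4 times' holds.

Yes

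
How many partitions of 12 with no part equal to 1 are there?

21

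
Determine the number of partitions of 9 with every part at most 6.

A partial list (first 12 by largest part):
6 + 3
6 + 2 + 1
6 + 1 + 1 + 1
5 + 4
5 + 3 + 1
5 + 2 + 2
5 + 2 + 1 + 1
5 + 1 + 1 + 1 + 1
4 + 4 + 1
4 + 3 + 2
4 + 3 + 1 + 1
4 + 2 + 2 + 1
…and 14 more, for 26 total.

26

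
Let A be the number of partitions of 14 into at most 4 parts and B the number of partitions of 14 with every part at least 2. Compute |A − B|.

Partitions of 14 into at most 4 parts: 47.
Partitions of 14 with every part at least 2: 34.
|47 − 34| = 13.

13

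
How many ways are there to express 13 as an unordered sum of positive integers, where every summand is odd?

18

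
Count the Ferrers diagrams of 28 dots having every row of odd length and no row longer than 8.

Systematic enumeration (by largest part, then next-largest, …) yields 73.

73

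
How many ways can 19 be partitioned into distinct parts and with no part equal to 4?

A partial list (first 12 by largest part):
19
18,1
17,2
16,3
16,2,1
15,3,1
14,5
14,3,2
13,6
13,5,1
13,3,2,1
12,7
…and 24 more, for 36 total.

36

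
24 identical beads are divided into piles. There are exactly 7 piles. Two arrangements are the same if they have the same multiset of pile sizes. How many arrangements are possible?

201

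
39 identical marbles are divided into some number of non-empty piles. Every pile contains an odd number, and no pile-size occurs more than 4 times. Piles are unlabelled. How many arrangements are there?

Direct enumeration gives 386 partitions.

386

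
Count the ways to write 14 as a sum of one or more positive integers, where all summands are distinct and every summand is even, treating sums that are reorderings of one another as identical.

The partitions of 14 that satisfy the conditions:
14
12 + 2
10 + 4
8 + 6
8 + 4 + 2

5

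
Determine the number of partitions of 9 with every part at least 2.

8

They are:
9
7+2
6+3
5+4
5+2+2
4+3+2
3+3+3
3+2+2+2
Counting gives 8.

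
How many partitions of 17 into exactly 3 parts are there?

Listing the qualifying partitions of 17:
15 + 1 + 1
14 + 2 + 1
13 + 3 + 1
13 + 2 + 2
12 + 4 + 1
12 + 3 + 2
11 + 5 + 1
11 + 4 + 2
11 + 3 + 3
10 + 6 + 1
10 + 5 + 2
10 + 4 + 3
9 + 7 + 1
9 + 6 + 2
9 + 5 + 3
9 + 4 + 4
8 + 8 + 1
8 + 7 + 2
8 + 6 + 3
8 + 5 + 4
7 + 7 + 3
7 + 6 + 4
7 + 5 + 5
6 + 6 + 5

24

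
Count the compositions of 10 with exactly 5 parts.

126

By stars and bars with positive parts, the count is C(9,4) = 126.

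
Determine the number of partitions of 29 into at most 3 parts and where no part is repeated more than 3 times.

Enumerating by decreasing first part gives 85 partitions in all.

85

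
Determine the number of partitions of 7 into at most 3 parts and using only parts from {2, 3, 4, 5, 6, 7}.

4

The partitions of 7 that satisfy the conditions:
7
2,5
3,4
2,2,3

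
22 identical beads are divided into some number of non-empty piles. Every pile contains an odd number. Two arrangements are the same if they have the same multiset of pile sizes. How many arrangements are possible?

89

Enumerating by decreasing first part gives 89 partitions in all.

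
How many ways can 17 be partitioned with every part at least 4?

They are:
17
4, 13
5, 12
6, 11
7, 10
8, 9
4, 4, 9
4, 5, 8
4, 6, 7
5, 5, 7
5, 6, 6
4, 4, 4, 5
That's 12 in total.

12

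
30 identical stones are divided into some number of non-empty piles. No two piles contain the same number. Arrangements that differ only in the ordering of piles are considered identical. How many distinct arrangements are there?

296

A full systematic count gives 296.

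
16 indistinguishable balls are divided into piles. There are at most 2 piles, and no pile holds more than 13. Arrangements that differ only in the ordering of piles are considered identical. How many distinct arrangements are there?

6

Listing the qualifying partitions of 16:
13+3
12+4
11+5
10+6
9+7
8+8
Counting gives 6.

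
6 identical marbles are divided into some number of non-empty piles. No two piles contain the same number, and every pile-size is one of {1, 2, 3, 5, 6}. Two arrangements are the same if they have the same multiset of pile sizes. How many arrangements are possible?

3

Enumerating:
6
1+5
1+2+3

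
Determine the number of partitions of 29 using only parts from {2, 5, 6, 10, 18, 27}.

They are:
27+2
18+6+5
18+5+2+2+2
10+10+5+2+2
10+6+6+5+2
10+6+5+2+2+2+2
10+5+5+5+2+2
10+5+2+2+2+2+2+2+2
6+6+6+6+5
6+6+6+5+2+2+2
6+6+5+5+5+2
6+6+5+2+2+2+2+2+2
6+5+5+5+2+2+2+2
6+5+2+2+2+2+2+2+2+2+2
5+5+5+5+5+2+2
5+5+5+2+2+2+2+2+2+2
5+2+2+2+2+2+2+2+2+2+2+2+2

17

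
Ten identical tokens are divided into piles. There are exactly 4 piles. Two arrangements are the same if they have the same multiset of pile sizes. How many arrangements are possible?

They are:
7, 1, 1, 1
6, 2, 1, 1
5, 3, 1, 1
5, 2, 2, 1
4, 4, 1, 1
4, 3, 2, 1
4, 2, 2, 2
3, 3, 3, 1
3, 3, 2, 2

9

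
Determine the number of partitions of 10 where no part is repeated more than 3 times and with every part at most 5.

Listing the qualifying partitions of 10:
5,5
5,4,1
5,3,2
5,3,1,1
5,2,2,1
5,2,1,1,1
4,4,2
4,4,1,1
4,3,3
4,3,2,1
4,3,1,1,1
4,2,2,2
4,2,2,1,1
3,3,3,1
3,3,2,2
3,3,2,1,1
3,2,2,2,1
3,2,2,1,1,1
That's 18 in total.

18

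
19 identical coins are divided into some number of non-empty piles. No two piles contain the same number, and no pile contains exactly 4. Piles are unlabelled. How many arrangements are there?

A partial list (first 12 by largest part):
19
18, 1
17, 2
16, 3
16, 2, 1
15, 3, 1
14, 5
14, 3, 2
13, 6
13, 5, 1
13, 3, 2, 1
12, 7
…and 24 more, for 36 total.

36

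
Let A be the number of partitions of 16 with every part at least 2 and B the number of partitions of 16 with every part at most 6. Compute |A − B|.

Partitions of 16 with every part at least 2: 55.
Partitions of 16 with every part at most 6: 136.
|55 − 136| = 81.

81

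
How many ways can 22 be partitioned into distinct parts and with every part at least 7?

They are:
22
15+7
14+8
13+9
12+10

5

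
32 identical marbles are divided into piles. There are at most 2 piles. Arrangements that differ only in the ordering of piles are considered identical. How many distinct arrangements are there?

Enumerating:
32
31,1
30,2
29,3
28,4
27,5
26,6
25,7
24,8
23,9
22,10
21,11
20,12
19,13
18,14
17,15
16,16
That's 17 in total.

17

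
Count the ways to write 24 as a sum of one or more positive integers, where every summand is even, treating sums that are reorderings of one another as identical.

77

A full systematic count gives 77.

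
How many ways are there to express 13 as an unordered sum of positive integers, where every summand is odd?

Enumerating:
13
1,1,11
1,3,9
1,1,1,1,9
1,5,7
3,3,7
1,1,1,3,7
1,1,1,1,1,1,7
3,5,5
1,1,1,5,5
1,1,3,3,5
1,1,1,1,1,3,5
1,1,1,1,1,1,1,1,5
1,3,3,3,3
1,1,1,1,3,3,3
1,1,1,1,1,1,1,3,3
1,1,1,1,1,1,1,1,1,1,3
1,1,1,1,1,1,1,1,1,1,1,1,1
Counting gives 18.

18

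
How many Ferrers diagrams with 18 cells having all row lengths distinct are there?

A partial list (first 12 by largest part):
18
17 + 1
16 + 2
15 + 3
15 + 2 + 1
14 + 4
14 + 3 + 1
13 + 5
13 + 4 + 1
13 + 3 + 2
12 + 6
12 + 5 + 1
…and 34 more, for 46 total.

46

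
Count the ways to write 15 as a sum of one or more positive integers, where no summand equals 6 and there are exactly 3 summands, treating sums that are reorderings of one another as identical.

They are:
13+1+1
12+2+1
11+3+1
11+2+2
10+4+1
10+3+2
9+5+1
9+4+2
9+3+3
8+5+2
8+4+3
7+7+1
7+5+3
7+4+4
5+5+5

15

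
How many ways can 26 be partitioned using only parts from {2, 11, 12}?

4

Listing the qualifying partitions of 26:
2 + 12 + 12
2 + 2 + 2 + 2 + 2 + 2 + 2 + 12
2 + 2 + 11 + 11
2 + 2 + 2 + 2 + 2 + 2 + 2 + 2 + 2 + 2 + 2 + 2 + 2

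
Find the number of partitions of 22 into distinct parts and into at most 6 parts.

89

A full systematic count gives 89.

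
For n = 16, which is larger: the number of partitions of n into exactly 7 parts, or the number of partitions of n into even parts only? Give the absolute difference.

6

Partitions of 16 into exactly 7 parts: 28.
Partitions of 16 into even parts only: 22.
|28 − 22| = 6.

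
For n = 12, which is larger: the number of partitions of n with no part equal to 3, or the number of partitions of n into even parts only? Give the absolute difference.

36

Partitions of 12 with no part equal to 3: 47.
Partitions of 12 into even parts only: 11.
|47 − 11| = 36.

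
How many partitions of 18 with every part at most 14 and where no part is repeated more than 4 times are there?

255

Direct enumeration gives 255 partitions.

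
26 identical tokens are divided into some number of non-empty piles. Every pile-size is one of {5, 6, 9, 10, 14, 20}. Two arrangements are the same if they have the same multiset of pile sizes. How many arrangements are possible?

Listing the qualifying partitions of 26:
20, 6
14, 6, 6
10, 10, 6
10, 6, 5, 5
9, 6, 6, 5
6, 5, 5, 5, 5

6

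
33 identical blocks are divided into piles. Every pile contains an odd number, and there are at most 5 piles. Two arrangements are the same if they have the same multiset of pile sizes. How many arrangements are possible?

98

Direct enumeration gives 98 partitions.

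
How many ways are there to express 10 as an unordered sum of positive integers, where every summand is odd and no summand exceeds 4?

Listing the qualifying partitions of 10:
3,3,3,1
3,3,1,1,1,1
3,1,1,1,1,1,1,1
1,1,1,1,1,1,1,1,1,1

4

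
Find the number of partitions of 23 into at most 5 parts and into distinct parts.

There are 102 such partitions.

102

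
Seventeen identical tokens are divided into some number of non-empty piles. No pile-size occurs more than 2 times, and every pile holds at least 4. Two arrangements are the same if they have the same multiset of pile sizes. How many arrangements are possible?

11

Enumerating:
17
13+4
12+5
11+6
10+7
9+8
9+4+4
8+5+4
7+6+4
7+5+5
6+6+5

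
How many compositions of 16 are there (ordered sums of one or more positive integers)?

32768

The number of compositions of n is 2^(n−1); here 2^15 = 32768.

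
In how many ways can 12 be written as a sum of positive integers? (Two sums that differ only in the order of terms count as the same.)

Direct enumeration gives 77 partitions.

77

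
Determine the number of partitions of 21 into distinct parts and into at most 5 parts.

There are 75 such partitions.

75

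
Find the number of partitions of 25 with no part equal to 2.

Counting exhaustively, 703 partitions satisfy the conditions.

703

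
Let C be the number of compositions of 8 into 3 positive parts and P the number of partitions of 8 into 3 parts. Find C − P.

Ordered (compositions into 3 parts): C(7,2) = 21.
Partitions of 8 into exactly 3 parts: 5.
Difference: 21 − 5 = 16.

16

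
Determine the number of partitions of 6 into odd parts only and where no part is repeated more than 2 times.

2

Enumerating:
5,1
3,3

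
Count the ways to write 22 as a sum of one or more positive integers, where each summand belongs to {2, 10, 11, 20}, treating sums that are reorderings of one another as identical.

5

They are:
20, 2
11, 11
10, 10, 2
10, 2, 2, 2, 2, 2, 2
2, 2, 2, 2, 2, 2, 2, 2, 2, 2, 2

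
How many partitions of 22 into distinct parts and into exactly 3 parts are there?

30

A partial list (first 12 by largest part):
19, 2, 1
18, 3, 1
17, 4, 1
17, 3, 2
16, 5, 1
16, 4, 2
15, 6, 1
15, 5, 2
15, 4, 3
14, 7, 1
14, 6, 2
14, 5, 3
…and 18 more, for 30 total.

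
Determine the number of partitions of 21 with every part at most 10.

Counting exhaustively, 653 partitions satisfy the conditions.

653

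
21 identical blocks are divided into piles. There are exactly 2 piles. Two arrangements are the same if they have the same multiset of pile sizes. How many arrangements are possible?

They are:
20, 1
19, 2
18, 3
17, 4
16, 5
15, 6
14, 7
13, 8
12, 9
11, 10
Counting gives 10.

10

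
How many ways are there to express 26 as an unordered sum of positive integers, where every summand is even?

Counting exhaustively, 101 partitions satisfy the conditions.

101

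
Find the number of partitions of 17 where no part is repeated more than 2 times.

108

A full systematic count gives 108.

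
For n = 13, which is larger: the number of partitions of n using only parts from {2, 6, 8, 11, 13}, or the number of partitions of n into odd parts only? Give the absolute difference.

16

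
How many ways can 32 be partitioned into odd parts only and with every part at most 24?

There are 379 such partitions.

379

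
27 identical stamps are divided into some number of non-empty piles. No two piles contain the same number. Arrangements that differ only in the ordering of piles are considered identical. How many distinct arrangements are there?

192

A full systematic count gives 192.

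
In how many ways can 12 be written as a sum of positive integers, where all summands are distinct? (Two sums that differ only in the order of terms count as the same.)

Enumerating:
12
11+1
10+2
9+3
9+2+1
8+4
8+3+1
7+5
7+4+1
7+3+2
6+5+1
6+4+2
6+3+2+1
5+4+3
5+4+2+1
That's 15 in total.

15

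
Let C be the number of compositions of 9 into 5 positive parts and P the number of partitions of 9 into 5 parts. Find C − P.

65

Ordered (compositions into 5 parts): C(8,4) = 70.
Partitions of 9 into exactly 5 parts: 5.
Difference: 70 − 5 = 65.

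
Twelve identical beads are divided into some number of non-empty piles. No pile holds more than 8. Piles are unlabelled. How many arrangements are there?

70

There are too many to list fully; the first 12 (by largest part) are:
8+4
8+3+1
8+2+2
8+2+1+1
8+1+1+1+1
7+5
7+4+1
7+3+2
7+3+1+1
7+2+2+1
7+2+1+1+1
7+1+1+1+1+1
…and 58 more, for 70 total.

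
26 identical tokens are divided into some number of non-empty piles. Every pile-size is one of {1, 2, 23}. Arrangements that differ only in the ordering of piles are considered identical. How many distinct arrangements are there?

The partitions of 26 that satisfy the conditions:
23 + 2 + 1
23 + 1 + 1 + 1
2 + 2 + 2 + 2 + 2 + 2 + 2 + 2 + 2 + 2 + 2 + 2 + 2
2 + 2 + 2 + 2 + 2 + 2 + 2 + 2 + 2 + 2 + 2 + 2 + 1 + 1
2 + 2 + 2 + 2 + 2 + 2 + 2 + 2 + 2 + 2 + 2 + 1 + 1 + 1 + 1
2 + 2 + 2 + 2 + 2 + 2 + 2 + 2 + 2 + 2 + 1 + 1 + 1 + 1 + 1 + 1
2 + 2 + 2 + 2 + 2 + 2 + 2 + 2 + 2 + 1 + 1 + 1 + 1 + 1 + 1 + 1 + 1
2 + 2 + 2 + 2 + 2 + 2 + 2 + 2 + 1 + 1 + 1 + 1 + 1 + 1 + 1 + 1 + 1 + 1
2 + 2 + 2 + 2 + 2 + 2 + 2 + 1 + 1 + 1 + 1 + 1 + 1 + 1 + 1 + 1 + 1 + 1 + 1
2 + 2 + 2 + 2 + 2 + 2 + 1 + 1 + 1 + 1 + 1 + 1 + 1 + 1 + 1 + 1 + 1 + 1 + 1 + 1
2 + 2 + 2 + 2 + 2 + 1 + 1 + 1 + 1 + 1 + 1 + 1 + 1 + 1 + 1 + 1 + 1 + 1 + 1 + 1 + 1
2 + 2 + 2 + 2 + 1 + 1 + 1 + 1 + 1 + 1 + 1 + 1 + 1 + 1 + 1 + 1 + 1 + 1 + 1 + 1 + 1 + 1
2 + 2 + 2 + 1 + 1 + 1 + 1 + 1 + 1 + 1 + 1 + 1 + 1 + 1 + 1 + 1 + 1 + 1 + 1 + 1 + 1 + 1 + 1
2 + 2 + 1 + 1 + 1 + 1 + 1 + 1 + 1 + 1 + 1 + 1 + 1 + 1 + 1 + 1 + 1 + 1 + 1 + 1 + 1 + 1 + 1 + 1
2 + 1 + 1 + 1 + 1 + 1 + 1 + 1 + 1 + 1 + 1 + 1 + 1 + 1 + 1 + 1 + 1 + 1 + 1 + 1 + 1 + 1 + 1 + 1 + 1
1 + 1 + 1 + 1 + 1 + 1 + 1 + 1 + 1 + 1 + 1 + 1 + 1 + 1 + 1 + 1 + 1 + 1 + 1 + 1 + 1 + 1 + 1 + 1 + 1 + 1
That's 16 in total.

16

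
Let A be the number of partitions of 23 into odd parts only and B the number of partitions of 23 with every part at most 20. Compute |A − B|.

Partitions of 23 into odd parts only: 104.
Partitions of 23 with every part at most 20: 1251.
|104 − 1251| = 1147.

1147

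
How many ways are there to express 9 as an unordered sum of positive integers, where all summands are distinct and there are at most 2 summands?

5

Listing the qualifying partitions of 9:
9
8+1
7+2
6+3
5+4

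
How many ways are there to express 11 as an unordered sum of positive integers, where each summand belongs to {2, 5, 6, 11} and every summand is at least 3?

The partitions of 11 that satisfy the conditions:
11
6,5

2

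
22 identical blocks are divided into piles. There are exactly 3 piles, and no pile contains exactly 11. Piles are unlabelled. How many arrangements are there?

35

A partial list (first 12 by largest part):
20+1+1
19+2+1
18+3+1
18+2+2
17+4+1
17+3+2
16+5+1
16+4+2
16+3+3
15+6+1
15+5+2
15+4+3
…and 23 more, for 35 total.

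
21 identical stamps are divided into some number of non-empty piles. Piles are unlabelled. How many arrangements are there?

792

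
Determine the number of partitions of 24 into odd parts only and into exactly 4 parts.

23

They are:
21, 1, 1, 1
19, 3, 1, 1
17, 5, 1, 1
17, 3, 3, 1
15, 7, 1, 1
15, 5, 3, 1
15, 3, 3, 3
13, 9, 1, 1
13, 7, 3, 1
13, 5, 5, 1
13, 5, 3, 3
11, 11, 1, 1
11, 9, 3, 1
11, 7, 5, 1
11, 7, 3, 3
11, 5, 5, 3
9, 9, 5, 1
9, 9, 3, 3
9, 7, 7, 1
9, 7, 5, 3
9, 5, 5, 5
7, 7, 7, 3
7, 7, 5, 5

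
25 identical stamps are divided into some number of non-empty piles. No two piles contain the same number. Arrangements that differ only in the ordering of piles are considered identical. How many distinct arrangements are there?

142

Counting exhaustively, 142 partitions satisfy the conditions.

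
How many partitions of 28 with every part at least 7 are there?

18

Listing the qualifying partitions of 28:
28
21 + 7
20 + 8
19 + 9
18 + 10
17 + 11
16 + 12
15 + 13
14 + 14
14 + 7 + 7
13 + 8 + 7
12 + 9 + 7
12 + 8 + 8
11 + 10 + 7
11 + 9 + 8
10 + 10 + 8
10 + 9 + 9
7 + 7 + 7 + 7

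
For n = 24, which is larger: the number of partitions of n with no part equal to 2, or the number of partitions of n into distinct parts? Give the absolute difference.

451

Partitions of 24 with no part equal to 2: 573.
Partitions of 24 into distinct parts: 122.
|573 − 122| = 451.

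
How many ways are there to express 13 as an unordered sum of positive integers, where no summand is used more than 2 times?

There are too many to list fully; the first 12 (by largest part) are:
13
12+1
11+2
11+1+1
10+3
10+2+1
9+4
9+3+1
9+2+2
9+2+1+1
8+5
8+4+1
…and 32 more, for 44 total.

44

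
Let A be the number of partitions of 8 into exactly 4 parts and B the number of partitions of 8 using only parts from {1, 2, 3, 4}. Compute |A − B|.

Partitions of 8 into exactly 4 parts: 5.
Partitions of 8 using only parts from {1, 2, 3, 4}: 15.
|5 − 15| = 10.

10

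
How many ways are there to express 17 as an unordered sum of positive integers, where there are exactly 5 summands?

47

A partial list (first 12 by largest part):
13+1+1+1+1
12+2+1+1+1
11+3+1+1+1
11+2+2+1+1
10+4+1+1+1
10+3+2+1+1
10+2+2+2+1
9+5+1+1+1
9+4+2+1+1
9+3+3+1+1
9+3+2+2+1
9+2+2+2+2
…and 35 more, for 47 total.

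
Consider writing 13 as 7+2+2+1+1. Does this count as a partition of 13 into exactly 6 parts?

No

The parts sum to 13, and the condition 'there are exactly 6 summands' is violated.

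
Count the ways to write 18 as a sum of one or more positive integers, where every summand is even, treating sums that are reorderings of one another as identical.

There are too many to list fully; the first 12 (by largest part) are:
18
16+2
14+4
14+2+2
12+6
12+4+2
12+2+2+2
10+8
10+6+2
10+4+4
10+4+2+2
10+2+2+2+2
…and 18 more, for 30 total.

30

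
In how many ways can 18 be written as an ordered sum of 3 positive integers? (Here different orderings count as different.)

By stars and bars with positive parts, the count is C(17,2) = 136.

136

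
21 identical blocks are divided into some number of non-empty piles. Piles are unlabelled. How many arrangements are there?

Enumerating by decreasing first part gives 792 partitions in all.

792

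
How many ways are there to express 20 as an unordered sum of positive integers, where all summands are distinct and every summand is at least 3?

20

Listing the qualifying partitions of 20:
20
17+3
16+4
15+5
14+6
13+7
13+4+3
12+8
12+5+3
11+9
11+6+3
11+5+4
10+7+3
10+6+4
9+8+3
9+7+4
9+6+5
8+7+5
8+5+4+3
7+6+4+3
That's 20 in total.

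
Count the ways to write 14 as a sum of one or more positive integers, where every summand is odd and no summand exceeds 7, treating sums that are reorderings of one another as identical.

16

They are:
7,7
7,5,1,1
7,3,3,1
7,3,1,1,1,1
7,1,1,1,1,1,1,1
5,5,3,1
5,5,1,1,1,1
5,3,3,3
5,3,3,1,1,1
5,3,1,1,1,1,1,1
5,1,1,1,1,1,1,1,1,1
3,3,3,3,1,1
3,3,3,1,1,1,1,1
3,3,1,1,1,1,1,1,1,1
3,1,1,1,1,1,1,1,1,1,1,1
1,1,1,1,1,1,1,1,1,1,1,1,1,1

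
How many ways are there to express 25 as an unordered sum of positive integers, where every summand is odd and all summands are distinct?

The partitions of 25 that satisfy the conditions:
25
21+3+1
19+5+1
17+7+1
17+5+3
15+9+1
15+7+3
13+11+1
13+9+3
13+7+5
11+9+5
9+7+5+3+1

12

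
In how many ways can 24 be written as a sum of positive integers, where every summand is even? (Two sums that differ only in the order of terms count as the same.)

77

A full systematic count gives 77.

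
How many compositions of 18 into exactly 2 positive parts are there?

Place 1 bars in the 17 internal gaps of a row of 18 dots: C(17,1) = 17.

17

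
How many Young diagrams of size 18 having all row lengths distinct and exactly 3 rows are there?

19

Listing the qualifying partitions of 18:
15,2,1
14,3,1
13,4,1
13,3,2
12,5,1
12,4,2
11,6,1
11,5,2
11,4,3
10,7,1
10,6,2
10,5,3
9,8,1
9,7,2
9,6,3
9,5,4
8,7,3
8,6,4
7,6,5
Counting gives 19.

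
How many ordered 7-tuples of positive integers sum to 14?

1716

By stars and bars with positive parts, the count is C(13,6) = 1716.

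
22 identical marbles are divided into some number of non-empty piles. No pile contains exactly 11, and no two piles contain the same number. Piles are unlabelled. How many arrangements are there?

78

A full systematic count gives 78.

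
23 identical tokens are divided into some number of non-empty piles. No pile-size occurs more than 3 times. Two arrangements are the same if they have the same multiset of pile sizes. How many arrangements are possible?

A full systematic count gives 592.

592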